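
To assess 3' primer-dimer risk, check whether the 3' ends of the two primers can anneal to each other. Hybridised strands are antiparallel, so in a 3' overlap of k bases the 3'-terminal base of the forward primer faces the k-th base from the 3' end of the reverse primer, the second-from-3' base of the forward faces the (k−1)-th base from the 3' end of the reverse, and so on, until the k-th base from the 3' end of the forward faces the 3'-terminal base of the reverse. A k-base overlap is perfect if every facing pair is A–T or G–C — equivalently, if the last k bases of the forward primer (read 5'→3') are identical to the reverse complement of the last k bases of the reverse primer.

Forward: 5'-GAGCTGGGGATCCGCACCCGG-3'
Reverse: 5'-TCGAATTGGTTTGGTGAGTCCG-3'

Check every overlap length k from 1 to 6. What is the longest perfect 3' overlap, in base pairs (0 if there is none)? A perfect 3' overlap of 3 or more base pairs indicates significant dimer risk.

Last 6 bases (5'→3') — forward …ACCCGG, reverse …AGTCCG.
Reverse complement of the reverse primer's last 6 bases: CGGACT; its first k bases are the reverse complement of the reverse primer's last k bases, so a perfect k-base overlap needs the forward primer's last k bases to equal them.
Comparing (forward last k vs required): k=1: G vs C ✗; k=2: GG vs CG ✗; k=3: CGG vs CGG ✓; k=4: CCGG vs CGGA ✗; k=5: CCCGG vs CGGAC ✗; k=6: ACCCGG vs CGGACT ✗.
Only k = 3 is perfect, so the longest perfect 3' overlap is 3.

Longest perfect overlap: 3 complementary base pairs; significant dimer risk (threshold 3).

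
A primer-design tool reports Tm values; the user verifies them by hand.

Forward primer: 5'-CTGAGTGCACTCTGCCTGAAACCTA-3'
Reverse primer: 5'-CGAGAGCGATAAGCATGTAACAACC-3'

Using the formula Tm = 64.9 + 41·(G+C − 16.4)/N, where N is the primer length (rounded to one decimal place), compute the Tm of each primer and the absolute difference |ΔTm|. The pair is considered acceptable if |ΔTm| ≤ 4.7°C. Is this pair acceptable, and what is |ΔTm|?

Forward: G+C = 13, N = 25 → Tm = 64.9 + 41·(13 − 16.4)/25 = 59.3°C.
Reverse: G+C = 12, N = 25 → Tm = 64.9 + 41·(12 − 16.4)/25 = 57.7°C.
|ΔTm| = |59.3 − 57.7| = 1.6°C, ≤ 4.7°C.

|ΔTm| = 1.6°C; the pair is acceptable.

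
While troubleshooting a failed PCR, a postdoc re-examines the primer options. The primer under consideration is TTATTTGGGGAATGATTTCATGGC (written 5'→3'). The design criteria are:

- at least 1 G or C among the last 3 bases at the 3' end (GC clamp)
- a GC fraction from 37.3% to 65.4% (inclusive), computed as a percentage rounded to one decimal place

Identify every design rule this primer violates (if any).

Base counts: A=5, T=10, G=7, C=2 (length 24).
GC clamp: 3' end GGC has 3 G/C ✓
GC content: GC 9/24 = 37.5% ✓

Meets all criteria.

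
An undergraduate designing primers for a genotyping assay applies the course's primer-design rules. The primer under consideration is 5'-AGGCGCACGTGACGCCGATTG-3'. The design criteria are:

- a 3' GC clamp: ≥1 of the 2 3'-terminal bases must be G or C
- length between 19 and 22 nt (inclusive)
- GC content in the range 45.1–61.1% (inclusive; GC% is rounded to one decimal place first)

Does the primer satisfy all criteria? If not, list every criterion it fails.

Base counts: A=4, T=3, G=8, C=6 (length 21).
GC clamp: 3' end TG has 1 G/C ✓
length: length 21 ✓
GC content: GC 14/21 = 66.7%, outside 45.1–61.1% ✗

Fails: GC content.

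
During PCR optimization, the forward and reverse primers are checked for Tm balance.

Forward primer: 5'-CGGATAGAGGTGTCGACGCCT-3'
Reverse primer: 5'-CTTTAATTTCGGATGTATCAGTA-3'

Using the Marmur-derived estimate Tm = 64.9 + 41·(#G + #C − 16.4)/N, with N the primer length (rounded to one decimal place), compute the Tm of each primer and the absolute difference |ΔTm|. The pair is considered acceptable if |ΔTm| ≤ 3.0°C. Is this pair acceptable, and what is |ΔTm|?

Forward: G+C = 13, N = 21 → Tm = 64.9 + 41·(13 − 16.4)/21 = 58.3°C.
Reverse: G+C = 7, N = 23 → Tm = 64.9 + 41·(7 − 16.4)/23 = 48.1°C.
|ΔTm| = |58.3 − 48.1| = 10.2°C, > 3.0°C.

|ΔTm| = 10.2°C; the pair is not acceptable.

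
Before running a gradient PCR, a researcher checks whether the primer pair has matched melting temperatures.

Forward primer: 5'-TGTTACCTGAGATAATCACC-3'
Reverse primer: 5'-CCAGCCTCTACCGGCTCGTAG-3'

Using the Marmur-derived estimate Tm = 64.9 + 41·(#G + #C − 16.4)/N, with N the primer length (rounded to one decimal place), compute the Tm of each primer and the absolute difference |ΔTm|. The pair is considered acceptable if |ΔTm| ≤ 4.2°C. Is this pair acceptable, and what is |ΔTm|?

Forward: G+C = 8, N = 20 → Tm = 64.9 + 41·(8 − 16.4)/20 = 47.7°C.
Reverse: G+C = 14, N = 21 → Tm = 64.9 + 41·(14 − 16.4)/21 = 60.2°C.
|ΔTm| = |47.7 − 60.2| = 12.5°C, > 4.2°C.

|ΔTm| = 12.5°C; the pair is not acceptable.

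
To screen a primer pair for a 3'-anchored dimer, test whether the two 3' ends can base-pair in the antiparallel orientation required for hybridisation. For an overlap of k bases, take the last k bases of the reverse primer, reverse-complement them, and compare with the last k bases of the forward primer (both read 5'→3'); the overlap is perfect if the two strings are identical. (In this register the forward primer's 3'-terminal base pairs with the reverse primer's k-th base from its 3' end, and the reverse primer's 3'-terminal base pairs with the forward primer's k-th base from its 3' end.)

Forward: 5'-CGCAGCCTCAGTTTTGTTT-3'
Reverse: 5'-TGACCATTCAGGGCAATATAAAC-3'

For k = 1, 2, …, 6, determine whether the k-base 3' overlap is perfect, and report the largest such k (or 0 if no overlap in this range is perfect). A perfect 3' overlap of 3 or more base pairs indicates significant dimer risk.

Longest perfect overlap: 4 complementary base pairs; significant dimer risk (threshold 3).

Last 6 bases (5'→3') — forward …TTGTTT, reverse …ATAAAC.
Reverse complement of the reverse primer's last 6 bases: GTTTAT; its first k bases are the reverse complement of the reverse primer's last k bases, so a perfect k-base overlap needs the forward primer's last k bases to equal them.
Comparing (forward last k vs required): k=1: T vs G ✗; k=2: TT vs GT ✗; k=3: TTT vs GTT ✗; k=4: GTTT vs GTTT ✓; k=5: TGTTT vs GTTTA ✗; k=6: TTGTTT vs GTTTAT ✗.
Only k = 4 is perfect, so the longest perfect 3' overlap is 4.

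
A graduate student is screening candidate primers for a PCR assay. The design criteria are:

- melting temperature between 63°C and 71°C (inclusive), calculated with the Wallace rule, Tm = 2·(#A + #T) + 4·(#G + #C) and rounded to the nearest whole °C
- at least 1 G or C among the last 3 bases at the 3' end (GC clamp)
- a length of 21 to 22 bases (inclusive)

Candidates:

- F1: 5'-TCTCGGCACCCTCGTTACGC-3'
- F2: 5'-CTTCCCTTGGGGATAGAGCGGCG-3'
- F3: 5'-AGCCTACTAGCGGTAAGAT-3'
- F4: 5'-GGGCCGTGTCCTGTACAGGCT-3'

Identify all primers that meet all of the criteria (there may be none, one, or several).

F4 only.

F1 (20 nt, A=2 T=5 G=4 C=9): Tm = 2·7 + 4·13 = 66°C ✓; 3' end CGC has 3 G/C ✓; length 20, outside 21–22 ✗ — fails.
F2 (23 nt, A=3 T=5 G=9 C=6): Tm = 2·8 + 4·15 = 76°C, outside 63–71°C ✗; 3' end GCG has 3 G/C ✓; length 23, outside 21–22 ✗ — fails.
F3 (19 nt, A=6 T=4 G=5 C=4): Tm = 2·10 + 4·9 = 56°C, outside 63–71°C ✗; 3' end GAT has 1 G/C ✓; length 19, outside 21–22 ✗ — fails.
F4 (21 nt, A=2 T=5 G=8 C=6): Tm = 2·7 + 4·14 = 70°C ✓; 3' end GCT has 2 G/C ✓; length 21 ✓ — passes.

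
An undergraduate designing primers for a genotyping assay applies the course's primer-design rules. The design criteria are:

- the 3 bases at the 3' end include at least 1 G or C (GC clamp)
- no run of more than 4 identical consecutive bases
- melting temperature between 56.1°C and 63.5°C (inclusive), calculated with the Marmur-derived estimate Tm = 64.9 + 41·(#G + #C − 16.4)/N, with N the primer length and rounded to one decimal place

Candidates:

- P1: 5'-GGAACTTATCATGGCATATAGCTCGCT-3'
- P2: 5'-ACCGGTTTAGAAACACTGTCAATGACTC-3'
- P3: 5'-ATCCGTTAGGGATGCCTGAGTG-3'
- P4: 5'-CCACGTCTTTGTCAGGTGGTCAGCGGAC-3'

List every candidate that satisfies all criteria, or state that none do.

P1, P2 and P3.

P1 (27 nt, A=7 T=8 G=6 C=6): 3' end GCT has 2 G/C ✓; longest run = 2 ✓; Tm = 64.9 + 41·(12 − 16.4)/27 = 58.2°C ✓ — passes.
P2 (28 nt, A=9 T=7 G=5 C=7): 3' end CTC has 2 G/C ✓; longest run = 3 ✓; Tm = 64.9 + 41·(12 − 16.4)/28 = 58.5°C ✓ — passes.
P3 (22 nt, A=4 T=6 G=8 C=4): 3' end GTG has 2 G/C ✓; longest run = 3 ✓; Tm = 64.9 + 41·(12 − 16.4)/22 = 56.7°C ✓ — passes.
P4 (28 nt, A=4 T=7 G=9 C=8): 3' end GAC has 2 G/C ✓; longest run = 3 ✓; Tm = 64.9 + 41·(17 − 16.4)/28 = 65.8°C, outside 56.1–63.5°C ✗ — fails.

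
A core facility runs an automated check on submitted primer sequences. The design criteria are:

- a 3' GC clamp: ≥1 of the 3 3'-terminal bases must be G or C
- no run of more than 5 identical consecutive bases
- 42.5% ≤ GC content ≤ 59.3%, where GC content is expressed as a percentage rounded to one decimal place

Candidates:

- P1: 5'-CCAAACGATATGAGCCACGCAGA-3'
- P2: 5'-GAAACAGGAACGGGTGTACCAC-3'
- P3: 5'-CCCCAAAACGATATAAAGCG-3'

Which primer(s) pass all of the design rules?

P1, P2 and P3.

P1 (23 nt, A=9 T=2 G=5 C=7): 3' end AGA has 1 G/C ✓; longest run = 3 ✓; GC 12/23 = 52.2% ✓ — passes.
P2 (22 nt, A=8 T=2 G=7 C=5): 3' end CAC has 2 G/C ✓; longest run = 3 ✓; GC 12/22 = 54.5% ✓ — passes.
P3 (20 nt, A=9 T=2 G=3 C=6): 3' end GCG has 3 G/C ✓; longest run = 4 ✓; GC 9/20 = 45.0% ✓ — passes.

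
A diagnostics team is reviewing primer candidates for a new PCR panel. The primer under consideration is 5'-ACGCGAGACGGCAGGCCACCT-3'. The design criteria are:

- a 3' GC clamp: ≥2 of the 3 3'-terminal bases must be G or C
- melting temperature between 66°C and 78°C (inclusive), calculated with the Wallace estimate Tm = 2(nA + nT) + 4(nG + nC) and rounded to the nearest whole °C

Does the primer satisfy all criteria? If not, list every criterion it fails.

Base counts: A=5, T=1, G=7, C=8 (length 21).
GC clamp: 3' end CCT has 2 G/C ✓
Tm: Tm = 2·6 + 4·15 = 72°C ✓

Meets all criteria.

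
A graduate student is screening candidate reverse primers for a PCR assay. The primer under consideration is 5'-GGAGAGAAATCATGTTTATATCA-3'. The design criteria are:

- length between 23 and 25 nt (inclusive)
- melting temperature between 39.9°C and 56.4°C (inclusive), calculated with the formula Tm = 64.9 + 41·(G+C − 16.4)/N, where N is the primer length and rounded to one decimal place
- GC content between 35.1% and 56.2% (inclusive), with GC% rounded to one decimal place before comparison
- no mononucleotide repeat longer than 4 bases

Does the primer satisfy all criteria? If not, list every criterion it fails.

Base counts: A=9, T=7, G=5, C=2 (length 23).
length: length 23 ✓
Tm: Tm = 64.9 + 41·(7 − 16.4)/23 = 48.1°C ✓
GC content: GC 7/23 = 30.4%, outside 35.1–56.2% ✗
homopolymer run: longest run = 3 ✓

Fails: GC content.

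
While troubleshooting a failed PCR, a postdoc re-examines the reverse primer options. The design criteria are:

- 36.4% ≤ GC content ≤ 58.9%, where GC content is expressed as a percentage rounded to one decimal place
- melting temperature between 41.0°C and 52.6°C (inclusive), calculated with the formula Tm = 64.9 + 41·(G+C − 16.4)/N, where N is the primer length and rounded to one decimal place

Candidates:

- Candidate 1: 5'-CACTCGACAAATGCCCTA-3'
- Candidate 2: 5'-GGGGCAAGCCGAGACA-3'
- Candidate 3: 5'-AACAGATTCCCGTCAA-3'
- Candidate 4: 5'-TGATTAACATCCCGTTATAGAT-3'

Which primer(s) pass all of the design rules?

Candidate 1 only.

Candidate 1 (18 nt, A=6 T=3 G=2 C=7): GC 9/18 = 50.0% ✓; Tm = 64.9 + 41·(9 − 16.4)/18 = 48.0°C ✓ — passes.
Candidate 2 (16 nt, A=5 T=0 G=7 C=4): GC 11/16 = 68.8%, outside 36.4–58.9% ✗; Tm = 64.9 + 41·(11 − 16.4)/16 = 51.1°C ✓ — fails.
Candidate 3 (16 nt, A=6 T=3 G=2 C=5): GC 7/16 = 43.8% ✓; Tm = 64.9 + 41·(7 − 16.4)/16 = 40.8°C, outside 41.0–52.6°C ✗ — fails.
Candidate 4 (22 nt, A=7 T=8 G=3 C=4): GC 7/22 = 31.8%, outside 36.4–58.9% ✗; Tm = 64.9 + 41·(7 − 16.4)/22 = 47.4°C ✓ — fails.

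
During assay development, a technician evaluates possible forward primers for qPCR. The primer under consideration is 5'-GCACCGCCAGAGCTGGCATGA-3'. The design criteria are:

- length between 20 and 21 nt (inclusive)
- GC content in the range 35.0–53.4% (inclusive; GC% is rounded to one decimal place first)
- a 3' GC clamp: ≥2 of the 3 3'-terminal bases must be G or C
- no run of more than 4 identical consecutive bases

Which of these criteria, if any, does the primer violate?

Fails: GC content, GC clamp.

Base counts: A=5, T=2, G=7, C=7 (length 21).
length: length 21 ✓
GC content: GC 14/21 = 66.7%, outside 35.0–53.4% ✗
GC clamp: 3' end TGA has 1 G/C, need ≥2 ✗
homopolymer run: longest run = 2 ✓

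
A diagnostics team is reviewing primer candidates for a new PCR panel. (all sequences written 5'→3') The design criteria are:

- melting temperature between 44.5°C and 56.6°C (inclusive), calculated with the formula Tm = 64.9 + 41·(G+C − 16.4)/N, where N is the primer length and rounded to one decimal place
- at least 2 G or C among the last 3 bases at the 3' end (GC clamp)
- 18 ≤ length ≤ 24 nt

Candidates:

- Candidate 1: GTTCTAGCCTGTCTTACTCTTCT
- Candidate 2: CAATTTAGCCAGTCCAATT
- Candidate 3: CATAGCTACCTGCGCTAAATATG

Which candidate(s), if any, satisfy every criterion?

None of the candidates satisfy all criteria.

Candidate 1 (23 nt, A=2 T=11 G=3 C=7): Tm = 64.9 + 41·(10 − 16.4)/23 = 53.5°C ✓; 3' end TCT has 1 G/C, need ≥2 ✗; length 23 ✓ — fails.
Candidate 2 (19 nt, A=6 T=6 G=2 C=5): Tm = 64.9 + 41·(7 − 16.4)/19 = 44.6°C ✓; 3' end ATT has 0 G/C, need ≥2 ✗; length 19 ✓ — fails.
Candidate 3 (23 nt, A=7 T=6 G=4 C=6): Tm = 64.9 + 41·(10 − 16.4)/23 = 53.5°C ✓; 3' end ATG has 1 G/C, need ≥2 ✗; length 23 ✓ — fails.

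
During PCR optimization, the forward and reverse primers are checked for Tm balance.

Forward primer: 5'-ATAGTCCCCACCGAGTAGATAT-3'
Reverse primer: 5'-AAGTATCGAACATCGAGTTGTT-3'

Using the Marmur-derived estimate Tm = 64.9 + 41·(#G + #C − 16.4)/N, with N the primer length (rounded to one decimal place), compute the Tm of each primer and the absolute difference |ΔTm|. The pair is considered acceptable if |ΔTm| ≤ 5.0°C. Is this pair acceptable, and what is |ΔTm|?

|ΔTm| = 3.8°C; the pair is acceptable.

Forward: G+C = 10, N = 22 → Tm = 64.9 + 41·(10 − 16.4)/22 = 53.0°C.
Reverse: G+C = 8, N = 22 → Tm = 64.9 + 41·(8 − 16.4)/22 = 49.2°C.
|ΔTm| = |53.0 − 49.2| = 3.8°C, ≤ 5.0°C.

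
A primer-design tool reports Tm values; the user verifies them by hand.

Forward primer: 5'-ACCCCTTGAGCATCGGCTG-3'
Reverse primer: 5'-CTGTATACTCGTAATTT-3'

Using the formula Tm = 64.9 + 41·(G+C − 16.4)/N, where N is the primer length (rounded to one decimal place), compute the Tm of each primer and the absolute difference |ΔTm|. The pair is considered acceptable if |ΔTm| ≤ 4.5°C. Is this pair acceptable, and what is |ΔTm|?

|ΔTm| = 18.0°C; the pair is not acceptable.

Forward: G+C = 12, N = 19 → Tm = 64.9 + 41·(12 − 16.4)/19 = 55.4°C.
Reverse: G+C = 5, N = 17 → Tm = 64.9 + 41·(5 − 16.4)/17 = 37.4°C.
|ΔTm| = |55.4 − 37.4| = 18.0°C, > 4.5°C.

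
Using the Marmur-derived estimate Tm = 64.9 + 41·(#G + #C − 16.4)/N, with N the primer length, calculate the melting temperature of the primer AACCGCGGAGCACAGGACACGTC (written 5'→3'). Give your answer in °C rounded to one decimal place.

62.4°C

Base counts: A=7, T=1, G=7, C=8; G+C = 15, N = 23.
Tm = 64.9 + 41·(15 − 16.4)/23 = 64.9 + -57.40/23 = 62.4°C.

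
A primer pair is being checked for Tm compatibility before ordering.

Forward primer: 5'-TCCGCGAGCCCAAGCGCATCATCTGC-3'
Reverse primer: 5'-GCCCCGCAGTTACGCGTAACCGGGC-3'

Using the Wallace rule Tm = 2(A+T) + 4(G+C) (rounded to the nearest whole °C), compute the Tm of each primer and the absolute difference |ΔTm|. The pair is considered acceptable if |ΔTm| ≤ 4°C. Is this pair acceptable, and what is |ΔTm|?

Forward: A=5 T=4 G=6 C=11 → Tm = 2·9 + 4·17 = 86°C.
Reverse: A=4 T=3 G=8 C=10 → Tm = 2·7 + 4·18 = 86°C.
|ΔTm| = |86 − 86| = 0°C, ≤ 4°C.

|ΔTm| = 0°C; the pair is acceptable.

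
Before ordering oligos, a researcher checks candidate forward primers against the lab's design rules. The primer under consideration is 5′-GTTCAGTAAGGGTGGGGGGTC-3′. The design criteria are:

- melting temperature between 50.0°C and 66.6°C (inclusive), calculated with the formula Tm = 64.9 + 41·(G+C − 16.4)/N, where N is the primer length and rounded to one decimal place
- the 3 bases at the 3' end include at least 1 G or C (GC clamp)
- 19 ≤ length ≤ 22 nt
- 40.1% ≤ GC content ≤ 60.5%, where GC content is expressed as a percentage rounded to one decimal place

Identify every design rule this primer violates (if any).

Fails: GC content.

Base counts: A=3, T=5, G=11, C=2 (length 21).
Tm: Tm = 64.9 + 41·(13 − 16.4)/21 = 58.3°C ✓
GC clamp: 3' end GTC has 2 G/C ✓
length: length 21 ✓
GC content: GC 13/21 = 61.9%, outside 40.1–60.5% ✗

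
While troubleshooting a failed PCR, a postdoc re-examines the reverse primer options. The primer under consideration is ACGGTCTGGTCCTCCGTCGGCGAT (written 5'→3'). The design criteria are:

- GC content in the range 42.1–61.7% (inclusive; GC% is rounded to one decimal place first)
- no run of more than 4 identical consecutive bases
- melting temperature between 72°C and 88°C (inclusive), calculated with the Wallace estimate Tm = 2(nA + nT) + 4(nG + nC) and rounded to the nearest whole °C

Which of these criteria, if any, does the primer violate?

Fails: GC content.

Base counts: A=2, T=6, G=8, C=8 (length 24).
GC content: GC 16/24 = 66.7%, outside 42.1–61.7% ✗
homopolymer run: longest run = 2 ✓
Tm: Tm = 2·8 + 4·16 = 80°C ✓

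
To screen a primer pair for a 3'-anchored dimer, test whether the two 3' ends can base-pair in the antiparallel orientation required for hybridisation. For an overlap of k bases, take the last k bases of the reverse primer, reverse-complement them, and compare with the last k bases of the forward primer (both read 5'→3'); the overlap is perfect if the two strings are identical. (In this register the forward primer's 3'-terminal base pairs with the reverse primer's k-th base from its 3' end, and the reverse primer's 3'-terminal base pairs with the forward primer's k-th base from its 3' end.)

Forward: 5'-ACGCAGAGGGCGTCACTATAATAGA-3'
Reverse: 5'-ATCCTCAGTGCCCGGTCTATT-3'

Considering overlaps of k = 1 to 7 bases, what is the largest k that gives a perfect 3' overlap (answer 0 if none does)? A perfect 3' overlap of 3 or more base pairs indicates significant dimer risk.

Longest perfect overlap: 6 complementary base pairs; significant dimer risk (threshold 3).

Last 7 bases (5'→3') — forward …TAATAGA, reverse …GTCTATT.
Reverse complement of the reverse primer's last 7 bases: AATAGAC; its first k bases are the reverse complement of the reverse primer's last k bases, so a perfect k-base overlap needs the forward primer's last k bases to equal them.
Comparing (forward last k vs required): k=1: A vs A ✓; k=2: GA vs AA ✗; k=3: AGA vs AAT ✗; k=4: TAGA vs AATA ✗; k=5: ATAGA vs AATAG ✗; k=6: AATAGA vs AATAGA ✓; k=7: TAATAGA vs AATAGAC ✗.
Perfect overlaps at k = 1, 6; the largest is 6.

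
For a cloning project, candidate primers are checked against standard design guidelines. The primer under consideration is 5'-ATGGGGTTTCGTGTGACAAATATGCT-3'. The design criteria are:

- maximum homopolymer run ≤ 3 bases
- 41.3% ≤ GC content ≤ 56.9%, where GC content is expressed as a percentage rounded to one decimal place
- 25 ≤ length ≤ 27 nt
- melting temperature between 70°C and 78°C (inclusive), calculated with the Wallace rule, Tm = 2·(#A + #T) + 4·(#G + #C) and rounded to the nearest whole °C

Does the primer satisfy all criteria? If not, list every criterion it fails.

Base counts: A=6, T=9, G=8, C=3 (length 26).
homopolymer run: longest run = 4, exceeds 3 ✗
GC content: GC 11/26 = 42.3% ✓
length: length 26 ✓
Tm: Tm = 2·15 + 4·11 = 74°C ✓

Fails: homopolymer run.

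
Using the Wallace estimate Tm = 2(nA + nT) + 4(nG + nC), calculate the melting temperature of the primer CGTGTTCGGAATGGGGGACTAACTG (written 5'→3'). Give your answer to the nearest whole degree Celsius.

78°C

Base counts: A=5, T=6, G=10, C=4 (length 25).
Tm = 2·(5+6) + 4·(10+4) = 2·11 + 4·14 = 22 + 56 = 78°C.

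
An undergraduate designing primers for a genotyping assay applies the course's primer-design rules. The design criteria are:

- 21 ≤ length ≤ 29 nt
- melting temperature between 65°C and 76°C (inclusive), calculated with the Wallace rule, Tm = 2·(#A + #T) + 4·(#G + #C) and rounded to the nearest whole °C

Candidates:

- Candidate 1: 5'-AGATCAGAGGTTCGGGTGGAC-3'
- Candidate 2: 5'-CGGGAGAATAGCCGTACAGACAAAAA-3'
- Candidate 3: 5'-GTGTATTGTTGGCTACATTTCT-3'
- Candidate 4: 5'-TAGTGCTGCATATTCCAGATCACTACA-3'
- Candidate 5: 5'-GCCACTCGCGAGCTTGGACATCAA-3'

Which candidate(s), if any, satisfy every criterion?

Candidate 1 (21 nt, A=5 T=4 G=9 C=3): length 21 ✓; Tm = 2·9 + 4·12 = 66°C ✓ — passes.
Candidate 2 (26 nt, A=12 T=2 G=7 C=5): length 26 ✓; Tm = 2·14 + 4·12 = 76°C ✓ — passes.
Candidate 3 (22 nt, A=3 T=11 G=5 C=3): length 22 ✓; Tm = 2·14 + 4·8 = 60°C, outside 65–76°C ✗ — fails.
Candidate 4 (27 nt, A=8 T=8 G=4 C=7): length 27 ✓; Tm = 2·16 + 4·11 = 76°C ✓ — passes.
Candidate 5 (24 nt, A=6 T=4 G=6 C=8): length 24 ✓; Tm = 2·10 + 4·14 = 76°C ✓ — passes.

Candidate 1, Candidate 2, Candidate 4 and Candidate 5.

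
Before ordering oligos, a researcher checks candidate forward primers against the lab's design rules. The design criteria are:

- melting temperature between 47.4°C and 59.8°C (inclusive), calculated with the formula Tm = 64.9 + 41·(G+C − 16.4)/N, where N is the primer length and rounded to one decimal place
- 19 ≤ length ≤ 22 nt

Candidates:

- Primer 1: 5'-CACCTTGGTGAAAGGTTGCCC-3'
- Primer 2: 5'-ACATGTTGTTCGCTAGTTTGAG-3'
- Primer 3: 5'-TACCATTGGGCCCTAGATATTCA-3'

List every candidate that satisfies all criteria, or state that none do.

Primer 1 (21 nt, A=4 T=5 G=6 C=6): Tm = 64.9 + 41·(12 − 16.4)/21 = 56.3°C ✓; length 21 ✓ — passes.
Primer 2 (22 nt, A=4 T=9 G=6 C=3): Tm = 64.9 + 41·(9 − 16.4)/22 = 51.1°C ✓; length 22 ✓ — passes.
Primer 3 (23 nt, A=6 T=7 G=4 C=6): Tm = 64.9 + 41·(10 − 16.4)/23 = 53.5°C ✓; length 23, outside 19–22 ✗ — fails.

Primer 1 and Primer 2.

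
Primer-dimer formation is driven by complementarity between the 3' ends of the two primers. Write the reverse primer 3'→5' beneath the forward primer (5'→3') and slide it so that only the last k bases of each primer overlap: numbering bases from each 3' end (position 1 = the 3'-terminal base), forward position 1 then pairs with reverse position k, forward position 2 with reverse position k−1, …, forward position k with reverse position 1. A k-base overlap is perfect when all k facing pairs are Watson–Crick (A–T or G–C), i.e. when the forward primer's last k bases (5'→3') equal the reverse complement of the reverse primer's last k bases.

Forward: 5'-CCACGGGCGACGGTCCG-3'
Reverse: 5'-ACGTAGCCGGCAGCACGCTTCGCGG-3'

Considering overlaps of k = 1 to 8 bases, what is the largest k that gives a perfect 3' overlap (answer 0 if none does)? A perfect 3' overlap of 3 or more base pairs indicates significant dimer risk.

Longest perfect overlap: 3 complementary base pairs; significant dimer risk (threshold 3).

Last 8 bases (5'→3') — forward …ACGGTCCG, reverse …CTTCGCGG.
Reverse complement of the reverse primer's last 8 bases: CCGCGAAG; its first k bases are the reverse complement of the reverse primer's last k bases, so a perfect k-base overlap needs the forward primer's last k bases to equal them.
Comparing (forward last k vs required): k=1: G vs C ✗; k=2: CG vs CC ✗; k=3: CCG vs CCG ✓; k=4: TCCG vs CCGC ✗; k=5: GTCCG vs CCGCG ✗; k=6: GGTCCG vs CCGCGA ✗; k=7: CGGTCCG vs CCGCGAA ✗; k=8: ACGGTCCG vs CCGCGAAG ✗.
Only k = 3 is perfect, so the longest perfect 3' overlap is 3.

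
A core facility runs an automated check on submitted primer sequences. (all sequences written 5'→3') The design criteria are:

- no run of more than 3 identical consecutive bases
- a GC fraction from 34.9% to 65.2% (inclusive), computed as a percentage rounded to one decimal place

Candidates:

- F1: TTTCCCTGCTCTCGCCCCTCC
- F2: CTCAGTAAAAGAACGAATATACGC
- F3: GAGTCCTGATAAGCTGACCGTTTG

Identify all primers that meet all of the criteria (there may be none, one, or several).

F1 (21 nt, A=0 T=7 G=2 C=12): longest run = 4, exceeds 3 ✗; GC 14/21 = 66.7%, outside 34.9–65.2% ✗ — fails.
F2 (24 nt, A=11 T=4 G=4 C=5): longest run = 4, exceeds 3 ✗; GC 9/24 = 37.5% ✓ — fails.
F3 (24 nt, A=5 T=7 G=7 C=5): longest run = 3 ✓; GC 12/24 = 50.0% ✓ — passes.

F3 only.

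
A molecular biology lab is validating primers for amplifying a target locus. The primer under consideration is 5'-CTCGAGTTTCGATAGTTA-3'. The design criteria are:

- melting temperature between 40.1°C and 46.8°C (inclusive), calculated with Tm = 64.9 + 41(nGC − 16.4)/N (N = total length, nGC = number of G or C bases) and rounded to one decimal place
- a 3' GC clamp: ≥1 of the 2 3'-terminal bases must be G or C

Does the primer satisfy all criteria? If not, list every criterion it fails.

Fails: GC clamp.

Base counts: A=4, T=7, G=4, C=3 (length 18).
Tm: Tm = 64.9 + 41·(7 − 16.4)/18 = 43.5°C ✓
GC clamp: 3' end TA has 0 G/C, need ≥1 ✗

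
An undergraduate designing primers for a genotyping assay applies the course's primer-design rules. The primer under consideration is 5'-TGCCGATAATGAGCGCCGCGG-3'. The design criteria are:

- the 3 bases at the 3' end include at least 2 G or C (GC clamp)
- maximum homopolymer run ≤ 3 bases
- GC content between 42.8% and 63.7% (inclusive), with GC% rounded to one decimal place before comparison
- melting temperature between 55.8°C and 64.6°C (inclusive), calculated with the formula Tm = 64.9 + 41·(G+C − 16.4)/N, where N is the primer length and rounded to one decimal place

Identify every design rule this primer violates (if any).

Base counts: A=4, T=3, G=8, C=6 (length 21).
GC clamp: 3' end CGG has 3 G/C ✓
homopolymer run: longest run = 2 ✓
GC content: GC 14/21 = 66.7%, outside 42.8–63.7% ✗
Tm: Tm = 64.9 + 41·(14 − 16.4)/21 = 60.2°C ✓

Fails: GC content.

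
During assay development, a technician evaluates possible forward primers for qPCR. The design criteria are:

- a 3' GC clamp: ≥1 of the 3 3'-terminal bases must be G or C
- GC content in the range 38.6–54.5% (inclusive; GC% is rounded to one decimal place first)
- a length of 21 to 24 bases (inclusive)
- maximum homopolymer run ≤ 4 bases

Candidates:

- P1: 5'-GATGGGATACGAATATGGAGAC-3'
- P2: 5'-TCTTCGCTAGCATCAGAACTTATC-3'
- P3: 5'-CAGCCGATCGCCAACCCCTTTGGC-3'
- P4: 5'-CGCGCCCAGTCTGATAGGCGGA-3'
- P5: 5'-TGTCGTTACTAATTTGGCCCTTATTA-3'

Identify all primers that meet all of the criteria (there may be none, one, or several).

P1 and P2.

P1 (22 nt, A=8 T=4 G=8 C=2): 3' end GAC has 2 G/C ✓; GC 10/22 = 45.5% ✓; length 22 ✓; longest run = 3 ✓ — passes.
P2 (24 nt, A=6 T=8 G=3 C=7): 3' end ATC has 1 G/C ✓; GC 10/24 = 41.7% ✓; length 24 ✓; longest run = 2 ✓ — passes.
P3 (24 nt, A=4 T=4 G=5 C=11): 3' end GGC has 3 G/C ✓; GC 16/24 = 66.7%, outside 38.6–54.5% ✗; length 24 ✓; longest run = 4 ✓ — fails.
P4 (22 nt, A=4 T=3 G=8 C=7): 3' end GGA has 2 G/C ✓; GC 15/22 = 68.2%, outside 38.6–54.5% ✗; length 22 ✓; longest run = 3 ✓ — fails.
P5 (26 nt, A=5 T=12 G=4 C=5): 3' end TTA has 0 G/C, need ≥1 ✗; GC 9/26 = 34.6%, outside 38.6–54.5% ✗; length 26, outside 21–24 ✗; longest run = 3 ✓ — fails.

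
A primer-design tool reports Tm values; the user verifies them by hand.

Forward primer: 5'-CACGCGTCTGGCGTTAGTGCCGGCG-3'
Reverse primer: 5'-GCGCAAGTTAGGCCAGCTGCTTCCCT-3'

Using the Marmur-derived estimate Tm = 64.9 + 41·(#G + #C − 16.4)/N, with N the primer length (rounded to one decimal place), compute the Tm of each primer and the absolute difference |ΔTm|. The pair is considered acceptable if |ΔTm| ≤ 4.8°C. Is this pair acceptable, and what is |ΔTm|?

|ΔTm| = 3.2°C; the pair is acceptable.

Forward: G+C = 18, N = 25 → Tm = 64.9 + 41·(18 − 16.4)/25 = 67.5°C.
Reverse: G+C = 16, N = 26 → Tm = 64.9 + 41·(16 − 16.4)/26 = 64.3°C.
|ΔTm| = |67.5 − 64.3| = 3.2°C, ≤ 4.8°C.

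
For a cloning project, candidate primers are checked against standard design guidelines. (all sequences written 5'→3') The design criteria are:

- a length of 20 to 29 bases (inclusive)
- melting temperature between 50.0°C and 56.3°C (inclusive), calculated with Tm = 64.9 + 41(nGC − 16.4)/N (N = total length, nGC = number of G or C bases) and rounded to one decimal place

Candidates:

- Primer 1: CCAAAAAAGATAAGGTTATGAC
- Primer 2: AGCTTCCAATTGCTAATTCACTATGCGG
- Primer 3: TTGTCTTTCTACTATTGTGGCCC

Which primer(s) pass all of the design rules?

Primer 3 only.

Primer 1 (22 nt, A=11 T=4 G=4 C=3): length 22 ✓; Tm = 64.9 + 41·(7 − 16.4)/22 = 47.4°C, outside 50.0–56.3°C ✗ — fails.
Primer 2 (28 nt, A=7 T=9 G=5 C=7): length 28 ✓; Tm = 64.9 + 41·(12 − 16.4)/28 = 58.5°C, outside 50.0–56.3°C ✗ — fails.
Primer 3 (23 nt, A=2 T=11 G=4 C=6): length 23 ✓; Tm = 64.9 + 41·(10 − 16.4)/23 = 53.5°C ✓ — passes.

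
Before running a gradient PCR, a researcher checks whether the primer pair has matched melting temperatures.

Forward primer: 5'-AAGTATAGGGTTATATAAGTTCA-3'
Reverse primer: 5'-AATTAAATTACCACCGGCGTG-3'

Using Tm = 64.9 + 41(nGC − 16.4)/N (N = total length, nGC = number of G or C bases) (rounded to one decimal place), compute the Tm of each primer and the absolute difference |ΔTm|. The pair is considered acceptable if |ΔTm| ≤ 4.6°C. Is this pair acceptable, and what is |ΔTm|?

Forward: G+C = 6, N = 23 → Tm = 64.9 + 41·(6 − 16.4)/23 = 46.4°C.
Reverse: G+C = 9, N = 21 → Tm = 64.9 + 41·(9 − 16.4)/21 = 50.5°C.
|ΔTm| = |46.4 − 50.5| = 4.1°C, ≤ 4.6°C.

|ΔTm| = 4.1°C; the pair is acceptable.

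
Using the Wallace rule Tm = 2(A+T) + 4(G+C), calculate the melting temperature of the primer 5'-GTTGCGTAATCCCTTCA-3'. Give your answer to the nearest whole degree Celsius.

Base counts: A=3, T=6, G=3, C=5 (length 17).
Tm = 2·(3+6) + 4·(3+5) = 2·9 + 4·8 = 18 + 32 = 50°C.

50°C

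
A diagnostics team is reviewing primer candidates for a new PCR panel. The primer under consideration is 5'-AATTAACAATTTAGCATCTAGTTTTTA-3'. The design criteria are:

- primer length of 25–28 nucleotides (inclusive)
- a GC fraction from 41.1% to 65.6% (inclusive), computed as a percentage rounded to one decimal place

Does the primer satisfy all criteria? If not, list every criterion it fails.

Fails: GC content.

Base counts: A=10, T=12, G=2, C=3 (length 27).
length: length 27 ✓
GC content: GC 5/27 = 18.5%, outside 41.1–65.6% ✗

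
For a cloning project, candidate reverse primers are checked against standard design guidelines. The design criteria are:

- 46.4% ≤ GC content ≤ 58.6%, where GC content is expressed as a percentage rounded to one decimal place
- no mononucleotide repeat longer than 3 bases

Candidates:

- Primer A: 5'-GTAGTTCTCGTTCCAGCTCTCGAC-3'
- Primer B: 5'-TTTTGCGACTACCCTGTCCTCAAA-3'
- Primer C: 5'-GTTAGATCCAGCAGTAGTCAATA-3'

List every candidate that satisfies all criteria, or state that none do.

Primer A (24 nt, A=3 T=8 G=5 C=8): GC 13/24 = 54.2% ✓; longest run = 2 ✓ — passes.
Primer B (24 nt, A=5 T=8 G=3 C=8): GC 11/24 = 45.8%, outside 46.4–58.6% ✗; longest run = 4, exceeds 3 ✗ — fails.
Primer C (23 nt, A=8 T=6 G=5 C=4): GC 9/23 = 39.1%, outside 46.4–58.6% ✗; longest run = 2 ✓ — fails.

Primer A only.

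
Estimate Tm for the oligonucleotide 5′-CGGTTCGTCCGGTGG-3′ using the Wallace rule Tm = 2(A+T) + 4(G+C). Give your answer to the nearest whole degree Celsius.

Base counts: A=0, T=4, G=7, C=4 (length 15).
Tm = 2·(0+4) + 4·(7+4) = 2·4 + 4·11 = 8 + 44 = 52°C.

52°C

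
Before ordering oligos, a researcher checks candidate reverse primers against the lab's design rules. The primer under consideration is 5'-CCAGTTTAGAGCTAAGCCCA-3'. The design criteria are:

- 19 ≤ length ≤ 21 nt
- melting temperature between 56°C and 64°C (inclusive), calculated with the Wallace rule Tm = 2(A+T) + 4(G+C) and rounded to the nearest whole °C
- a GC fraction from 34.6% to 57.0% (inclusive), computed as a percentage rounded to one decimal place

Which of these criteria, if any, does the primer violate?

Base counts: A=6, T=4, G=4, C=6 (length 20).
length: length 20 ✓
Tm: Tm = 2·10 + 4·10 = 60°C ✓
GC content: GC 10/20 = 50.0% ✓

Meets all criteria.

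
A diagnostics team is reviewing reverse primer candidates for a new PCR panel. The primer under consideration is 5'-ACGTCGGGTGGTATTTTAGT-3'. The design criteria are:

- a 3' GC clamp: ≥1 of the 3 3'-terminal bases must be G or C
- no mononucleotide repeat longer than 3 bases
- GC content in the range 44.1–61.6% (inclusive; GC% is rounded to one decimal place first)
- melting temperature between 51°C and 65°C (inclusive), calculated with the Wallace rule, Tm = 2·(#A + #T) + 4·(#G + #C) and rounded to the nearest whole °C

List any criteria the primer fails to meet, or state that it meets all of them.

Base counts: A=3, T=8, G=7, C=2 (length 20).
GC clamp: 3' end AGT has 1 G/C ✓
homopolymer run: longest run = 4, exceeds 3 ✗
GC content: GC 9/20 = 45.0% ✓
Tm: Tm = 2·11 + 4·9 = 58°C ✓

Fails: homopolymer run.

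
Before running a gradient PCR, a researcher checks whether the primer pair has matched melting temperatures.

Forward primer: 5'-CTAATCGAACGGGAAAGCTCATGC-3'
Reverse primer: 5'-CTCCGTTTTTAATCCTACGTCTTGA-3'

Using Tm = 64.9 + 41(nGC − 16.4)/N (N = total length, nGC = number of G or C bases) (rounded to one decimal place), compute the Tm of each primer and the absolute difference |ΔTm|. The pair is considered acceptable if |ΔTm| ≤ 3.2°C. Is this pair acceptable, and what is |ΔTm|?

|ΔTm| = 3.0°C; the pair is acceptable.

Forward: G+C = 12, N = 24 → Tm = 64.9 + 41·(12 − 16.4)/24 = 57.4°C.
Reverse: G+C = 10, N = 25 → Tm = 64.9 + 41·(10 − 16.4)/25 = 54.4°C.
|ΔTm| = |57.4 − 54.4| = 3.0°C, ≤ 3.2°C.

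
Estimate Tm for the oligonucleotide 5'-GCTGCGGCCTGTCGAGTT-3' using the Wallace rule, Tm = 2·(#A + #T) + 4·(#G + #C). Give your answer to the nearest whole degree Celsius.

60°C

Base counts: A=1, T=5, G=7, C=5 (length 18).
Tm = 2·(1+5) + 4·(7+5) = 2·6 + 4·12 = 12 + 48 = 60°C.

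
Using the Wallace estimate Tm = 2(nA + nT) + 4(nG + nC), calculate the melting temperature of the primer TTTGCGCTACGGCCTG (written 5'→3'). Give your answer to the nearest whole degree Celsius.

52°C

Base counts: A=1, T=5, G=5, C=5 (length 16).
Tm = 2·(1+5) + 4·(5+5) = 2·6 + 4·10 = 12 + 40 = 52°C.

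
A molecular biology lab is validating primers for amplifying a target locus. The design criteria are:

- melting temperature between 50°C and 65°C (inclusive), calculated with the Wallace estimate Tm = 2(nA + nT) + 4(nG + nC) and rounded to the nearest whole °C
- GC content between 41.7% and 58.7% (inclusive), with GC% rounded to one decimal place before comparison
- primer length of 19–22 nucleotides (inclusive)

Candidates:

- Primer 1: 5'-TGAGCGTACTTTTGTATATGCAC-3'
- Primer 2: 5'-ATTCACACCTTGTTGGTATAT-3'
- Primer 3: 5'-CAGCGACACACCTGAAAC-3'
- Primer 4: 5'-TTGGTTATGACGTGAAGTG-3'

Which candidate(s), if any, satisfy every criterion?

Primer 1 (23 nt, A=5 T=9 G=5 C=4): Tm = 2·14 + 4·9 = 64°C ✓; GC 9/23 = 39.1%, outside 41.7–58.7% ✗; length 23, outside 19–22 ✗ — fails.
Primer 2 (21 nt, A=5 T=9 G=3 C=4): Tm = 2·14 + 4·7 = 56°C ✓; GC 7/21 = 33.3%, outside 41.7–58.7% ✗; length 21 ✓ — fails.
Primer 3 (18 nt, A=7 T=1 G=3 C=7): Tm = 2·8 + 4·10 = 56°C ✓; GC 10/18 = 55.6% ✓; length 18, outside 19–22 ✗ — fails.
Primer 4 (19 nt, A=4 T=7 G=7 C=1): Tm = 2·11 + 4·8 = 54°C ✓; GC 8/19 = 42.1% ✓; length 19 ✓ — passes.

Primer 4 only.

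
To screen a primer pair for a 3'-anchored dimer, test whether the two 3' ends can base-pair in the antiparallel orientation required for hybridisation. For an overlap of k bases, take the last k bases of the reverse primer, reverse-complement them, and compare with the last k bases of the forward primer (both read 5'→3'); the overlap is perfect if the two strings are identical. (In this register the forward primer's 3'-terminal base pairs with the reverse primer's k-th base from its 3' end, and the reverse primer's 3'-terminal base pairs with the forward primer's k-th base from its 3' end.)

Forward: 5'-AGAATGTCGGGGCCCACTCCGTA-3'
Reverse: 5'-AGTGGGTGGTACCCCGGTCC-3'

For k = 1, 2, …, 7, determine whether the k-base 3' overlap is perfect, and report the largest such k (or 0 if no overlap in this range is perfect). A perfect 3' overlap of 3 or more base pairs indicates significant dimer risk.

Longest perfect overlap: 0 complementary base pairs; below the dimer-risk threshold (threshold 3).

Last 7 bases (5'→3') — forward …CTCCGTA, reverse …CCGGTCC.
Reverse complement of the reverse primer's last 7 bases: GGACCGG; its first k bases are the reverse complement of the reverse primer's last k bases, so a perfect k-base overlap needs the forward primer's last k bases to equal them.
Comparing (forward last k vs required): k=1: A vs G ✗; k=2: TA vs GG ✗; k=3: GTA vs GGA ✗; k=4: CGTA vs GGAC ✗; k=5: CCGTA vs GGACC ✗; k=6: TCCGTA vs GGACCG ✗; k=7: CTCCGTA vs GGACCGG ✗.
No overlap length from 1 to 7 is perfect, so the longest perfect 3' overlap is 0.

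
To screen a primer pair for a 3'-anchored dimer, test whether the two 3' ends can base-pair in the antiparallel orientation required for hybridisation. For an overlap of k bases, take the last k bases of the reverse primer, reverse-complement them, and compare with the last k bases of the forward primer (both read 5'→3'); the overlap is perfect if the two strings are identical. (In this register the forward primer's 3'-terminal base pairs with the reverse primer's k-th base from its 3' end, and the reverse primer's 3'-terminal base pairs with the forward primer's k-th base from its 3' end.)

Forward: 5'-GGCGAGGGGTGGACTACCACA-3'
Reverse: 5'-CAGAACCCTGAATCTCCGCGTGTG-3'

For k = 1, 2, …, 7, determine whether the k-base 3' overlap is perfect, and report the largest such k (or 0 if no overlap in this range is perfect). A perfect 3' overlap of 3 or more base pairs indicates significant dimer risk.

Longest perfect overlap: 4 complementary base pairs; significant dimer risk (threshold 3).

Last 7 bases (5'→3') — forward …TACCACA, reverse …GCGTGTG.
Reverse complement of the reverse primer's last 7 bases: CACACGC; its first k bases are the reverse complement of the reverse primer's last k bases, so a perfect k-base overlap needs the forward primer's last k bases to equal them.
Comparing (forward last k vs required): k=1: A vs C ✗; k=2: CA vs CA ✓; k=3: ACA vs CAC ✗; k=4: CACA vs CACA ✓; k=5: CCACA vs CACAC ✗; k=6: ACCACA vs CACACG ✗; k=7: TACCACA vs CACACGC ✗.
Perfect overlaps at k = 2, 4; the largest is 4.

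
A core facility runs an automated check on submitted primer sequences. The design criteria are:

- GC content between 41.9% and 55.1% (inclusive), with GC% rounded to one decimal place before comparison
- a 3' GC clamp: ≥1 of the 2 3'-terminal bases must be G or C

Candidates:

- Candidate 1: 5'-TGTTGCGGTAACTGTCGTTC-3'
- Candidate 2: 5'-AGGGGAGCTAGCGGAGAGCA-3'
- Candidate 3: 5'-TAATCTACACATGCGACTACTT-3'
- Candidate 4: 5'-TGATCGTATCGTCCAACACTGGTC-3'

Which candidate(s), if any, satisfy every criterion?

Candidate 1 and Candidate 4.

Candidate 1 (20 nt, A=2 T=8 G=6 C=4): GC 10/20 = 50.0% ✓; 3' end TC has 1 G/C ✓ — passes.
Candidate 2 (20 nt, A=6 T=1 G=10 C=3): GC 13/20 = 65.0%, outside 41.9–55.1% ✗; 3' end CA has 1 G/C ✓ — fails.
Candidate 3 (22 nt, A=7 T=7 G=2 C=6): GC 8/22 = 36.4%, outside 41.9–55.1% ✗; 3' end TT has 0 G/C, need ≥1 ✗ — fails.
Candidate 4 (24 nt, A=5 T=7 G=5 C=7): GC 12/24 = 50.0% ✓; 3' end TC has 1 G/C ✓ — passes.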